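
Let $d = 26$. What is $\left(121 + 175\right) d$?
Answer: $7696$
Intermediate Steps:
$\left(121 + 175\right) d = \left(121 + 175\right) 26 = 296 \cdot 26 = 7696$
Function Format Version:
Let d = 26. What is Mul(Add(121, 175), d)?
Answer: 7696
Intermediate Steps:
Mul(Add(121, 175), d) = Mul(Add(121, 175), 26) = Mul(296, 26) = 7696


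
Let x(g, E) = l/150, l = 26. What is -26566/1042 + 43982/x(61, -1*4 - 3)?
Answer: 1718423971/6773 ≈ 2.5372e+5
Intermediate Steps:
x(g, E) = 13/75 (x(g, E) = 26/150 = 26*(1/150) = 13/75)
-26566/1042 + 43982/x(61, -1*4 - 3) = -26566/1042 + 43982/(13/75) = -26566*1/1042 + 43982*(75/13) = -13283/521 + 3298650/13 = 1718423971/6773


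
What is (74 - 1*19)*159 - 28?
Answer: 8717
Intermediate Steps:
(74 - 1*19)*159 - 28 = (74 - 19)*159 - 28 = 55*159 - 28 = 8745 - 28 = 8717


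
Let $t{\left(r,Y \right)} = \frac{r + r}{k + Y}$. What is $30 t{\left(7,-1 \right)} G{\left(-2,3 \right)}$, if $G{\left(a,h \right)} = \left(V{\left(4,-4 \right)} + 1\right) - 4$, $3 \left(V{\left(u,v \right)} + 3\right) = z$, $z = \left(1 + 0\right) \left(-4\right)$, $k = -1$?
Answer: $1540$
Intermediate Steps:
$z = -4$ ($z = 1 \left(-4\right) = -4$)
$V{\left(u,v \right)} = - \frac{13}{3}$ ($V{\left(u,v \right)} = -3 + \frac{1}{3} \left(-4\right) = -3 - \frac{4}{3} = - \frac{13}{3}$)
$t{\left(r,Y \right)} = \frac{2 r}{-1 + Y}$ ($t{\left(r,Y \right)} = \frac{r + r}{-1 + Y} = \frac{2 r}{-1 + Y}$)
$G{\left(a,h \right)} = - \frac{22}{3}$ ($G{\left(a,h \right)} = \left(- \frac{13}{3} + 1\right) - 4 = - \frac{10}{3} - 4 = - \frac{22}{3}$)
$30 t{\left(7,-1 \right)} G{\left(-2,3 \right)} = 30 \cdot 2 \cdot 7 \frac{1}{-1 - 1} \left(- \frac{22}{3}\right) = 30 \cdot 2 \cdot 7 \frac{1}{-2} \left(- \frac{22}{3}\right) = 30 \cdot 2 \cdot 7 \left(- \frac{1}{2}\right) \left(- \frac{22}{3}\right) = 30 \left(-7\right) \left(- \frac{22}{3}\right) = \left(-210\right) \left(- \frac{22}{3}\right) = 1540$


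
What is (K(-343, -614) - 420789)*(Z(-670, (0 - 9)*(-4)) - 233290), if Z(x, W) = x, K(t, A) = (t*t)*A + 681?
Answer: 16998736732240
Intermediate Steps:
K(t, A) = 681 + A*t² (K(t, A) = t²*A + 681 = A*t² + 681 = 681 + A*t²)
(K(-343, -614) - 420789)*(Z(-670, (0 - 9)*(-4)) - 233290) = ((681 - 614*(-343)²) - 420789)*(-670 - 233290) = ((681 - 614*117649) - 420789)*(-233960) = ((681 - 72236486) - 420789)*(-233960) = (-72235805 - 420789)*(-233960) = -72656594*(-233960) = 16998736732240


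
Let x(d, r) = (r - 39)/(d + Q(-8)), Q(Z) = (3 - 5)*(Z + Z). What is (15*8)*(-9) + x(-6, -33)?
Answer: -14076/13 ≈ -1082.8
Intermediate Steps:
Q(Z) = -4*Z
x(d, r) = (-39 + r)/(32 + d) (x(d, r) = (r - 39)/(d - 4*(-8)) = (-39 + r)/(d + 32) = (-39 + r)/(32 + d))
(15*8)*(-9) + x(-6, -33) = (15*8)*(-9) + (-39 - 33)/(32 - 6) = 120*(-9) - 72/26 = -1080 + (1/26)*(-72) = -1080 - 36/13 = -14076/13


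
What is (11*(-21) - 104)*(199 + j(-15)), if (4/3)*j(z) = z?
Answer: -251585/4 ≈ -62896.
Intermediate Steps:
j(z) = 3*z/4
(11*(-21) - 104)*(199 + j(-15)) = (11*(-21) - 104)*(199 + (¾)*(-15)) = (-231 - 104)*(199 - 45/4) = -335*751/4 = -251585/4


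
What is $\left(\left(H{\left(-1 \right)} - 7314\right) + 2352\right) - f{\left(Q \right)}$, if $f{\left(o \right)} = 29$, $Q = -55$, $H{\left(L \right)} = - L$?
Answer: $-4990$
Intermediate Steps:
$\left(\left(H{\left(-1 \right)} - 7314\right) + 2352\right) - f{\left(Q \right)} = \left(\left(\left(-1\right) \left(-1\right) - 7314\right) + 2352\right) - 29 = \left(\left(1 - 7314\right) + 2352\right) - 29 = \left(-7313 + 2352\right) - 29 = -4961 - 29 = -4990$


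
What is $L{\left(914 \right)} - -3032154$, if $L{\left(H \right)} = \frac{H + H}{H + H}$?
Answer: $3032155$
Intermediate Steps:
$L{\left(H \right)} = 1$ ($L{\left(H \right)} = \frac{2 H}{2 H} = 2 H \frac{1}{2 H} = 1$)
$L{\left(914 \right)} - -3032154 = 1 - -3032154 = 1 + 3032154 = 3032155$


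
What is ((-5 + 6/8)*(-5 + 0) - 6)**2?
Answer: 3721/16 ≈ 232.56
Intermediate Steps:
((-5 + 6/8)*(-5 + 0) - 6)**2 = ((-5 + 6*(1/8))*(-5) - 6)**2 = ((-5 + 3/4)*(-5) - 6)**2 = (-17/4*(-5) - 6)**2 = (85/4 - 6)**2 = (61/4)**2 = 3721/16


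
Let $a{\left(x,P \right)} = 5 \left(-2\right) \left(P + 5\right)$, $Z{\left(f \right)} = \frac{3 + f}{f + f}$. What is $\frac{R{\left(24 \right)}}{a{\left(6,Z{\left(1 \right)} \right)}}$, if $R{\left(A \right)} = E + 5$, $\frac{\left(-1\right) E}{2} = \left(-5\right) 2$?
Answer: $- \frac{5}{14} \approx -0.35714$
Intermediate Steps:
$Z{\left(f \right)} = \frac{3 + f}{2 f}$
$E = 20$ ($E = - 2 \left(\left(-5\right) 2\right) = \left(-2\right) \left(-10\right) = 20$)
$R{\left(A \right)} = 25$ ($R{\left(A \right)} = 20 + 5 = 25$)
$a{\left(x,P \right)} = -50 - 10 P$ ($a{\left(x,P \right)} = - 10 \left(5 + P\right) = -50 - 10 P$)
$\frac{R{\left(24 \right)}}{a{\left(6,Z{\left(1 \right)} \right)}} = \frac{25}{-50 - 10 \frac{3 + 1}{2 \cdot 1}} = \frac{25}{-50 - 10 \cdot \frac{1}{2} \cdot 1 \cdot 4} = \frac{25}{-50 - 20} = \frac{25}{-70} = 25 \left(- \frac{1}{70}\right) = - \frac{5}{14}$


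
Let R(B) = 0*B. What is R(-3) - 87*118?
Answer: -10266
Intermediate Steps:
R(B) = 0
R(-3) - 87*118 = 0 - 87*118 = 0 - 10266 = -10266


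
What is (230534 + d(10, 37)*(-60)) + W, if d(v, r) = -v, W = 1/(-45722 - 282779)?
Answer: 75927750133/328501 ≈ 2.3113e+5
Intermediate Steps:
W = -1/328501 (W = 1/(-328501) = -1/328501 ≈ -3.0441e-6)
(230534 + d(10, 37)*(-60)) + W = (230534 - 1*10*(-60)) - 1/328501 = (230534 - 10*(-60)) - 1/328501 = (230534 + 600) - 1/328501 = 231134 - 1/328501 = 75927750133/328501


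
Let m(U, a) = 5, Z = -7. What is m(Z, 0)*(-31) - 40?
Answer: -195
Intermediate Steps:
m(Z, 0)*(-31) - 40 = 5*(-31) - 40 = -155 - 40 = -195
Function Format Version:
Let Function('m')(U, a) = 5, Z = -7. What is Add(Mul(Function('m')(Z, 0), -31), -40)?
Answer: -195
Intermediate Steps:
Add(Mul(Function('m')(Z, 0), -31), -40) = Add(Mul(5, -31), -40) = Add(-155, -40) = -195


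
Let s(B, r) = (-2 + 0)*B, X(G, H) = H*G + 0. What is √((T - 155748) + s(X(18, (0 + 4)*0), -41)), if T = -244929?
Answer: I*√400677 ≈ 632.99*I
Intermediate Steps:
X(G, H) = G*H (X(G, H) = G*H + 0 = G*H)
s(B, r) = -2*B
√((T - 155748) + s(X(18, (0 + 4)*0), -41)) = √((-244929 - 155748) - 36*(0 + 4)*0) = √(-400677 - 36*4*0) = √(-400677 - 36*0) = √(-400677 - 2*0) = √(-400677 + 0) = √(-400677) = I*√400677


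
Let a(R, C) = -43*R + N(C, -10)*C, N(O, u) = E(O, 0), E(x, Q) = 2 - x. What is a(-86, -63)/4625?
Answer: -397/4625 ≈ -0.085838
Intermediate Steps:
N(O, u) = 2 - O
a(R, C) = -43*R + C*(2 - C) (a(R, C) = -43*R + (2 - C)*C = -43*R + C*(2 - C))
a(-86, -63)/4625 = (-43*(-86) - 1*(-63)*(-2 - 63))/4625 = (3698 - 1*(-63)*(-65))*(1/4625) = (3698 - 4095)*(1/4625) = -397*1/4625 = -397/4625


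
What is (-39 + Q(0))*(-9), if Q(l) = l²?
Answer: 351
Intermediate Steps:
(-39 + Q(0))*(-9) = (-39 + 0²)*(-9) = (-39 + 0)*(-9) = -39*(-9) = 351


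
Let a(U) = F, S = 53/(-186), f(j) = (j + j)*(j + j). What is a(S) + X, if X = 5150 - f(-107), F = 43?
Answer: -40603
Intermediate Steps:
f(j) = 4*j**2 (f(j) = (2*j)*(2*j) = 4*j**2)
S = -53/186 (S = 53*(-1/186) = -53/186 ≈ -0.28495)
X = -40646 (X = 5150 - 4*(-107)**2 = 5150 - 4*11449 = 5150 - 1*45796 = 5150 - 45796 = -40646)
a(U) = 43
a(S) + X = 43 - 40646 = -40603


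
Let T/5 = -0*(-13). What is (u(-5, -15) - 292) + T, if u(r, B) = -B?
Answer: -277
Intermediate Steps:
T = 0 (T = 5*(-0*(-13)) = 5*(-1*0) = 5*0 = 0)
(u(-5, -15) - 292) + T = (-1*(-15) - 292) + 0 = (15 - 292) + 0 = -277 + 0 = -277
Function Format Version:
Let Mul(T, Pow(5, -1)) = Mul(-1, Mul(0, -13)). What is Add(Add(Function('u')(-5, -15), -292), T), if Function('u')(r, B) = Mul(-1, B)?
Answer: -277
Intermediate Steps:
T = 0 (T = Mul(5, Mul(-1, Mul(0, -13))) = Mul(5, Mul(-1, 0)) = Mul(5, 0) = 0)
Add(Add(Function('u')(-5, -15), -292), T) = Add(Add(Mul(-1, -15), -292), 0) = Add(Add(15, -292), 0) = Add(-277, 0) = -277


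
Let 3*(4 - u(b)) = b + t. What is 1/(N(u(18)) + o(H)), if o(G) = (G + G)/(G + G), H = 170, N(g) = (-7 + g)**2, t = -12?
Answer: 1/26 ≈ 0.038462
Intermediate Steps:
u(b) = 8 - b/3 (u(b) = 4 - (b - 12)/3 = 4 - (-12 + b)/3 = 4 + (4 - b/3) = 8 - b/3)
o(G) = 1 (o(G) = (2*G)/((2*G)) = (2*G)*(1/(2*G)) = 1)
1/(N(u(18)) + o(H)) = 1/((-7 + (8 - 1/3*18))**2 + 1) = 1/((-7 + (8 - 6))**2 + 1) = 1/((-7 + 2)**2 + 1) = 1/((-5)**2 + 1) = 1/(25 + 1) = 1/26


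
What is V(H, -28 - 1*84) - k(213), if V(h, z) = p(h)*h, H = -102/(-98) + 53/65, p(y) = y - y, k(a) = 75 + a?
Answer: -288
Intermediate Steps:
p(y) = 0
H = 5912/3185 (H = -102*(-1/98) + 53*(1/65) = 51/49 + 53/65 = 5912/3185 ≈ 1.8562)
V(h, z) = 0 (V(h, z) = 0*h = 0)
V(H, -28 - 1*84) - k(213) = 0 - (75 + 213) = 0 - 1*288 = 0 - 288 = -288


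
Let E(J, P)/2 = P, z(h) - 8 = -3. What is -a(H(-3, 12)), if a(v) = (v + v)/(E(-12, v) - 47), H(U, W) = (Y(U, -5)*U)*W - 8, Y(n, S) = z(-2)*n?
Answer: -1064/1017 ≈ -1.0462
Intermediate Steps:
z(h) = 5 (z(h) = 8 - 3 = 5)
E(J, P) = 2*P
Y(n, S) = 5*n
H(U, W) = -8 + 5*W*U**2 (H(U, W) = ((5*U)*U)*W - 8 = (5*U**2)*W - 8 = 5*W*U**2 - 8 = -8 + 5*W*U**2)
a(v) = 2*v/(-47 + 2*v) (a(v) = (v + v)/(2*v - 47) = (2*v)/(-47 + 2*v) = 2*v/(-47 + 2*v))
-a(H(-3, 12)) = -2*(-8 + 5*12*(-3)**2)/(-47 + 2*(-8 + 5*12*(-3)**2)) = -2*(-8 + 5*12*9)/(-47 + 2*(-8 + 5*12*9)) = -2*(-8 + 540)/(-47 + 2*(-8 + 540)) = -2*532/(-47 + 2*532) = -2*532/(-47 + 1064) = -2*532/1017 = -1*1064/1017 = -1064/1017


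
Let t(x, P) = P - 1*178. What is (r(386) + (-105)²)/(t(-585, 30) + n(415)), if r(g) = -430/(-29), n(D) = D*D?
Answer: 320155/4990233 ≈ 0.064156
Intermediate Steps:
t(x, P) = -178 + P (t(x, P) = P - 178 = -178 + P)
n(D) = D²
r(g) = 430/29 (r(g) = -430*(-1/29) = 430/29)
(r(386) + (-105)²)/(t(-585, 30) + n(415)) = (430/29 + (-105)²)/((-178 + 30) + 415²) = (430/29 + 11025)/(-148 + 172225) = (320155/29)/172077 = (320155/29)*(1/172077) = 320155/4990233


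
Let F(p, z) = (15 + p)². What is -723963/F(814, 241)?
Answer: -723963/687241 ≈ -1.0534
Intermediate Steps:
-723963/F(814, 241) = -723963/(15 + 814)² = -723963/(829²) = -723963/687241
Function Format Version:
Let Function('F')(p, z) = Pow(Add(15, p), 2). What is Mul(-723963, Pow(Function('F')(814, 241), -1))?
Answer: Rational(-723963, 687241) ≈ -1.0534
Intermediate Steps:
Mul(-723963, Pow(Function('F')(814, 241), -1)) = Mul(-723963, Pow(Pow(Add(15, 814), 2), -1)) = Mul(-723963, Pow(Pow(829, 2), -1)) = Mul(-723963, Pow(687241, -1)) = Mul(-723963, Rational(1, 687241)) = Rational(-723963, 687241)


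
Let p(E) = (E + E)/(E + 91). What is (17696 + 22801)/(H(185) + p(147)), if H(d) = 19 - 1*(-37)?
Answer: 688449/973 ≈ 707.55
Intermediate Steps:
H(d) = 56 (H(d) = 19 + 37 = 56)
p(E) = 2*E/(91 + E) (p(E) = (2*E)/(91 + E) = 2*E/(91 + E))
(17696 + 22801)/(H(185) + p(147)) = (17696 + 22801)/(56 + 2*147/(91 + 147)) = 40497/(56 + 2*147/238) = 40497/(56 + 2*147*(1/238)) = 40497/(56 + 21/17) = 40497/(973/17) = 40497*(17/973) = 688449/973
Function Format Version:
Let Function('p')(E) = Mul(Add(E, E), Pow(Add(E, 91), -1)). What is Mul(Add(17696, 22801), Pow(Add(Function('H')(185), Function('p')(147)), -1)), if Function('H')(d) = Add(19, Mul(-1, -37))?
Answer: Rational(688449, 973) ≈ 707.55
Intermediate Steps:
Function('H')(d) = 56 (Function('H')(d) = Add(19, 37) = 56)
Function('p')(E) = Mul(2, E, Pow(Add(91, E), -1)) (Function('p')(E) = Mul(Mul(2, E), Pow(Add(91, E), -1)) = Mul(2, E, Pow(Add(91, E), -1)))
Mul(Add(17696, 22801), Pow(Add(Function('H')(185), Function('p')(147)), -1)) = Mul(Add(17696, 22801), Pow(Add(56, Mul(2, 147, Pow(Add(91, 147), -1))), -1)) = Mul(40497, Pow(Add(56, Mul(2, 147, Pow(238, -1))), -1)) = Mul(40497, Pow(Add(56, Mul(2, 147, Rational(1, 238))), -1)) = Mul(40497, Pow(Add(56, Rational(21, 17)), -1)) = Mul(40497, Pow(Rational(973, 17), -1)) = Mul(40497, Rational(17, 973)) = Rational(688449, 973)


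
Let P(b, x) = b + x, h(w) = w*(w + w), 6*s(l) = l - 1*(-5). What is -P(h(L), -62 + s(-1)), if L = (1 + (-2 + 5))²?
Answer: -1352/3 ≈ -450.67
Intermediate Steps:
s(l) = ⅚ + l/6 (s(l) = (l - 1*(-5))/6 = (l + 5)/6 = (5 + l)/6 = ⅚ + l/6)
L = 16 (L = (1 + 3)² = 4² = 16)
h(w) = 2*w² (h(w) = w*(2*w) = 2*w²)
-P(h(L), -62 + s(-1)) = -(2*16² + (-62 + (⅚ + (⅙)*(-1)))) = -(2*256 + (-62 + (⅚ - ⅙))) = -(512 + (-62 + ⅔)) = -(512 - 184/3) = -1*1352/3 = -1352/3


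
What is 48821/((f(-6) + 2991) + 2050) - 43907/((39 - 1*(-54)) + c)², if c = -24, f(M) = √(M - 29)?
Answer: 11754169/25411716 - 48821*I*√35/25411716 ≈ 0.46255 - 0.011366*I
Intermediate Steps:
f(M) = √(-29 + M)
48821/((f(-6) + 2991) + 2050) - 43907/((39 - 1*(-54)) + c)² = 48821/((√(-29 - 6) + 2991) + 2050) - 43907/((39 - 1*(-54)) - 24)² = 48821/((√(-35) + 2991) + 2050) - 43907/((39 + 54) - 24)² = 48821/((I*√35 + 2991) + 2050) - 43907/(93 - 24)² = 48821/((2991 + I*√35) + 2050) - 43907/(69²) = 48821/(5041 + I*√35) - 43907/4761 = 48821/(5041 + I*√35) - 43907*1/4761 = 48821/(5041 + I*√35) - 83/9 = -83/9 + 48821/(5041 + I*√35)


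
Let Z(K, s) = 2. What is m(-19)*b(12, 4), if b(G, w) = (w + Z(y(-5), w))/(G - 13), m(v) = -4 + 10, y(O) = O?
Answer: -36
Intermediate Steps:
m(v) = 6
b(G, w) = (2 + w)/(-13 + G) (b(G, w) = (w + 2)/(G - 13) = (2 + w)/(-13 + G))
m(-19)*b(12, 4) = 6*((2 + 4)/(-13 + 12)) = 6*(6/(-1)) = 6*(-1*6) = 6*(-6) = -36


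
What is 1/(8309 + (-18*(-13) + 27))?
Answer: 1/8570 ≈ 0.00011669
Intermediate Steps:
1/(8309 + (-18*(-13) + 27)) = 1/(8309 + (234 + 27)) = 1/(8309 + 261) = 1/8570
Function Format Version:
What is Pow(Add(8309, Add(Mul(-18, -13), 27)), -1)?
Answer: Rational(1, 8570) ≈ 0.00011669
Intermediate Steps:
Pow(Add(8309, Add(Mul(-18, -13), 27)), -1) = Pow(Add(8309, Add(234, 27)), -1) = Pow(Add(8309, 261), -1) = Pow(8570, -1) = Rational(1, 8570)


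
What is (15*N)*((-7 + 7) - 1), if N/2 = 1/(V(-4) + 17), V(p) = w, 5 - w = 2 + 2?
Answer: -5/3 ≈ -1.6667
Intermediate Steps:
w = 1 (w = 5 - (2 + 2) = 5 - 1*4 = 5 - 4 = 1)
V(p) = 1
N = ⅑ (N = 2/(1 + 17) = 2/18 = 2*(1/18) = ⅑ ≈ 0.11111)
(15*N)*((-7 + 7) - 1) = (15*(⅑))*((-7 + 7) - 1) = 5*(0 - 1)/3 = (5/3)*(-1) = -5/3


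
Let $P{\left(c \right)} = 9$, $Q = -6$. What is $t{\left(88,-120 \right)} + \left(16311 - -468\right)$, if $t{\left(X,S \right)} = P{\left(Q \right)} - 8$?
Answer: $16780$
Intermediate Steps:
$t{\left(X,S \right)} = 1$ ($t{\left(X,S \right)} = 9 - 8 = 1$)
$t{\left(88,-120 \right)} + \left(16311 - -468\right) = 1 + \left(16311 - -468\right) = 1 + \left(16311 + 468\right) = 1 + 16779 = 16780$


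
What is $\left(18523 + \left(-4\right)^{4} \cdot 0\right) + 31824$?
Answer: $50347$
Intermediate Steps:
$\left(18523 + \left(-4\right)^{4} \cdot 0\right) + 31824 = \left(18523 + 256 \cdot 0\right) + 31824 = \left(18523 + 0\right) + 31824 = 18523 + 31824 = 50347$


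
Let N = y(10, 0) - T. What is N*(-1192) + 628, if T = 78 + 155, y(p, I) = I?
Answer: 278364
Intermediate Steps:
T = 233
N = -233 (N = 0 - 1*233 = 0 - 233 = -233)
N*(-1192) + 628 = -233*(-1192) + 628 = 277736 + 628 = 278364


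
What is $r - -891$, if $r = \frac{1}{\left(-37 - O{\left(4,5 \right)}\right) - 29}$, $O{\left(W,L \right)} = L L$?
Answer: $\frac{81080}{91} \approx 890.99$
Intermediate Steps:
$O{\left(W,L \right)} = L^{2}$
$r = - \frac{1}{91}$ ($r = \frac{1}{\left(-37 - 5^{2}\right) - 29} = \frac{1}{\left(-37 - 25\right) - 29} = \frac{1}{-62 - 29} = \frac{1}{-91} = - \frac{1}{91} \approx -0.010989$)
$r - -891 = - \frac{1}{91} - -891 = - \frac{1}{91} + 891 = \frac{81080}{91}$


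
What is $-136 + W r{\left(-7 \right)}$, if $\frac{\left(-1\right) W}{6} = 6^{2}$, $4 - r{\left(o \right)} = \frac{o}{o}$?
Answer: $-784$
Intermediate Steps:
$r{\left(o \right)} = 3$ ($r{\left(o \right)} = 4 - \frac{o}{o} = 4 - 1 = 3$)
$W = -216$ ($W = - 6 \cdot 6^{2} = \left(-6\right) 36 = -216$)
$-136 + W r{\left(-7 \right)} = -136 - 648 = -784$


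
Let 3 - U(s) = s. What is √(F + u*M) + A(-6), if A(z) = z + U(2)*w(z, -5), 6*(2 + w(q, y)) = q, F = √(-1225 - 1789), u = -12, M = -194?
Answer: -9 + √(2328 + I*√3014) ≈ 39.253 + 0.56888*I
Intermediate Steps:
U(s) = 3 - s
F = I*√3014 (F = √(-3014) = I*√3014 ≈ 54.9*I)
w(q, y) = -2 + q/6
A(z) = -2 + 7*z/6 (A(z) = z + (3 - 1*2)*(-2 + z/6) = z + (3 - 2)*(-2 + z/6) = z + 1*(-2 + z/6) = z + (-2 + z/6) = -2 + 7*z/6)
√(F + u*M) + A(-6) = √(I*√3014 - 12*(-194)) + (-2 + (7/6)*(-6)) = √(I*√3014 + 2328) + (-2 - 7) = √(2328 + I*√3014) - 9 = -9 + √(2328 + I*√3014)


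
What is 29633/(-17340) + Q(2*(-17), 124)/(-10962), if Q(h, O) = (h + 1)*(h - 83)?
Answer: -7255309/3520020 ≈ -2.0612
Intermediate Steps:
Q(h, O) = (1 + h)*(-83 + h)
29633/(-17340) + Q(2*(-17), 124)/(-10962) = 29633/(-17340) + (-83 + (2*(-17))² - 164*(-17))/(-10962) = 29633*(-1/17340) + (-83 + (-34)² - 82*(-34))*(-1/10962) = -29633/17340 + (-83 + 1156 + 2788)*(-1/10962) = -29633/17340 + 3861*(-1/10962) = -29633/17340 - 143/406 = -7255309/3520020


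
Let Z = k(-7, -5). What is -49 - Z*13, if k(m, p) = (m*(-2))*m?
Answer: 1225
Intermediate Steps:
k(m, p) = -2*m² (k(m, p) = (-2*m)*m = -2*m²)
Z = -98 (Z = -2*(-7)² = -2*49 = -98)
-49 - Z*13 = -49 - 1*(-98)*13 = -49 + 98*13 = -49 + 1274 = 1225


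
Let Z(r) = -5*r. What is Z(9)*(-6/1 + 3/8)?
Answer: 2025/8 ≈ 253.13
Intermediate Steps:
Z(9)*(-6/1 + 3/8) = (-5*9)*(-6/1 + 3/8) = -45*(-6*1 + 3*(⅛)) = -45*(-6 + 3/8) = -45*(-45/8) = 2025/8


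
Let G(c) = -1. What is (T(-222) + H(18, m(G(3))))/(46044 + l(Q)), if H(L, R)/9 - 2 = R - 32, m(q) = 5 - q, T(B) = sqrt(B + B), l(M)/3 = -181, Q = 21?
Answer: -72/15167 + 2*I*sqrt(111)/45501 ≈ -0.0047471 + 0.0004631*I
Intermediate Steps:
l(M) = -543 (l(M) = 3*(-181) = -543)
T(B) = sqrt(2)*sqrt(B) (T(B) = sqrt(2*B) = sqrt(2)*sqrt(B))
H(L, R) = -270 + 9*R (H(L, R) = 18 + 9*(R - 32) = 18 + 9*(-32 + R) = 18 + (-288 + 9*R) = -270 + 9*R)
(T(-222) + H(18, m(G(3))))/(46044 + l(Q)) = (sqrt(2)*sqrt(-222) + (-270 + 9*(5 - 1*(-1))))/(46044 - 543) = (sqrt(2)*(I*sqrt(222)) + (-270 + 9*(5 + 1)))/45501 = (2*I*sqrt(111) + (-270 + 9*6))*(1/45501) = (2*I*sqrt(111) + (-270 + 54))*(1/45501) = (2*I*sqrt(111) - 216)*(1/45501) = (-216 + 2*I*sqrt(111))*(1/45501) = -72/15167 + 2*I*sqrt(111)/45501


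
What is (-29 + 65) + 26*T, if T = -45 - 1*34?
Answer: -2018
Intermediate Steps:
T = -79 (T = -45 - 34 = -79)
(-29 + 65) + 26*T = (-29 + 65) + 26*(-79) = 36 - 2054 = -2018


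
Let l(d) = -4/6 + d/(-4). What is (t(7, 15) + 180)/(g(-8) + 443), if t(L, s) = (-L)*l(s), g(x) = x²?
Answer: 2531/6084 ≈ 0.41601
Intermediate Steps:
l(d) = -⅔ - d/4 (l(d) = -4*⅙ + d*(-¼) = -⅔ - d/4)
t(L, s) = -L*(-⅔ - s/4) (t(L, s) = (-L)*(-⅔ - s/4) = -L*(-⅔ - s/4))
(t(7, 15) + 180)/(g(-8) + 443) = ((1/12)*7*(8 + 3*15) + 180)/((-8)² + 443) = ((1/12)*7*(8 + 45) + 180)/(64 + 443) = ((1/12)*7*53 + 180)/507 = (371/12 + 180)*(1/507) = (2531/12)*(1/507) = 2531/6084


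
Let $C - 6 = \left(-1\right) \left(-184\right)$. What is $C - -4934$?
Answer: $5124$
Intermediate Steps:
$C = 190$ ($C = 6 - -184 = 6 + 184 = 190$)
$C - -4934 = 190 - -4934 = 190 + 4934 = 5124$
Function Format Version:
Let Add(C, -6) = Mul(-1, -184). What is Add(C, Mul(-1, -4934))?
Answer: 5124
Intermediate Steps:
C = 190 (C = Add(6, Mul(-1, -184)) = Add(6, 184) = 190)
Add(C, Mul(-1, -4934)) = Add(190, Mul(-1, -4934)) = Add(190, 4934) = 5124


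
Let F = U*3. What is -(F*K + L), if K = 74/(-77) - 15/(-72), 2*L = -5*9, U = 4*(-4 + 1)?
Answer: -354/77 ≈ -4.5974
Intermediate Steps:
U = -12 (U = 4*(-3) = -12)
F = -36 (F = -12*3 = -36)
L = -45/2 (L = (-5*9)/2 = (½)*(-45) = -45/2 ≈ -22.500)
K = -1391/1848 (K = 74*(-1/77) - 15*(-1/72) = -74/77 + 5/24 = -1391/1848 ≈ -0.75271)
-(F*K + L) = -(-36*(-1391/1848) - 45/2) = -(4173/154 - 45/2) = -1*354/77 = -354/77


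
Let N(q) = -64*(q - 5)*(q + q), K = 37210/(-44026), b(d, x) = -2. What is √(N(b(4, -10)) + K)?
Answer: I*√868762878713/22013 ≈ 42.342*I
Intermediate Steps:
K = -18605/22013 (K = 37210*(-1/44026) = -18605/22013 ≈ -0.84518)
N(q) = -128*q*(-5 + q) (N(q) = -64*(-5 + q)*2*q = -128*q*(-5 + q))
√(N(b(4, -10)) + K) = √(128*(-2)*(5 - 1*(-2)) - 18605/22013) = √(128*(-2)*(5 + 2) - 18605/22013) = √(128*(-2)*7 - 18605/22013) = √(-1792 - 18605/22013) = √(-39465901/22013) = I*√868762878713/22013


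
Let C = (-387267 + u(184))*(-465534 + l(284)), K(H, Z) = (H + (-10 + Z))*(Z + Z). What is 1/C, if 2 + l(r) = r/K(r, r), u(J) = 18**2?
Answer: 372/67010553349675 ≈ 5.5514e-12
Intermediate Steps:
u(J) = 324
K(H, Z) = 2*Z*(-10 + H + Z) (K(H, Z) = (-10 + H + Z)*(2*Z) = 2*Z*(-10 + H + Z))
l(r) = -2 + 1/(2*(-10 + 2*r)) (l(r) = -2 + r/((2*r*(-10 + r + r))) = -2 + r/((2*r*(-10 + 2*r))) = -2 + r*(1/(2*r*(-10 + 2*r))) = -2 + 1/(2*(-10 + 2*r)))
C = 67010553349675/372 (C = (-387267 + 324)*(-465534 + (41 - 8*284)/(4*(-5 + 284))) = -386943*(-465534 + (1/4)*(41 - 2272)/279) = -386943*(-465534 + (1/4)*(1/279)*(-2231)) = -386943*(-465534 - 2231/1116) = -386943*(-519538175/1116) = 67010553349675/372 ≈ 1.8014e+11)
1/C = 1/(67010553349675/372) = 372/67010553349675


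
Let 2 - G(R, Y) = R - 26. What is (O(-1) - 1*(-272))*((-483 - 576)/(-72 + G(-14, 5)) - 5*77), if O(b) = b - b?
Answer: -475592/5 ≈ -95118.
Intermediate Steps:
G(R, Y) = 28 - R (G(R, Y) = 2 - (R - 26) = 2 - (-26 + R) = 2 + (26 - R) = 28 - R)
O(b) = 0
(O(-1) - 1*(-272))*((-483 - 576)/(-72 + G(-14, 5)) - 5*77) = (0 - 1*(-272))*((-483 - 576)/(-72 + (28 - 1*(-14))) - 5*77) = (0 + 272)*(-1059/(-72 + (28 + 14)) - 385) = 272*(-1059/(-72 + 42) - 385) = 272*(-1059/(-30) - 385) = 272*(-1059*(-1/30) - 385) = 272*(353/10 - 385) = 272*(-3497/10) = -475592/5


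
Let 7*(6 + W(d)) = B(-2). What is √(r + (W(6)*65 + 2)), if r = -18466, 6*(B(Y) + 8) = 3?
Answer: I*√3709034/14 ≈ 137.56*I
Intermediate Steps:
B(Y) = -15/2 (B(Y) = -8 + (⅙)*3 = -8 + ½ = -15/2)
W(d) = -99/14 (W(d) = -6 + (⅐)*(-15/2) = -6 - 15/14 = -99/14)
√(r + (W(6)*65 + 2)) = √(-18466 + (-99/14*65 + 2)) = √(-18466 + (-6435/14 + 2)) = √(-18466 - 6407/14) = √(-264931/14) = I*√3709034/14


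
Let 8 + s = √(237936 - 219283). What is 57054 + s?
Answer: 57046 + √18653 ≈ 57183.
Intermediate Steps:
s = -8 + √18653 (s = -8 + √(237936 - 219283) = -8 + √18653 ≈ 128.58)
57054 + s = 57054 + (-8 + √18653) = 57046 + √18653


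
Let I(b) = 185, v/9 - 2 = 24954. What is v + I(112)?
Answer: 224789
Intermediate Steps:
v = 224604 (v = 18 + 9*24954 = 18 + 224586 = 224604)
v + I(112) = 224604 + 185 = 224789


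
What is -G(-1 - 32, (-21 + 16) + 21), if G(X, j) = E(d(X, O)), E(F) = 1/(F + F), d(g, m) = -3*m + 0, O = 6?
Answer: 1/36 ≈ 0.027778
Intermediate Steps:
d(g, m) = -3*m
E(F) = 1/(2*F)
G(X, j) = -1/36 (G(X, j) = 1/(2*((-3*6))) = (½)/(-18) = (½)*(-1/18) = -1/36)
-G(-1 - 32, (-21 + 16) + 21) = -1*(-1/36) = 1/36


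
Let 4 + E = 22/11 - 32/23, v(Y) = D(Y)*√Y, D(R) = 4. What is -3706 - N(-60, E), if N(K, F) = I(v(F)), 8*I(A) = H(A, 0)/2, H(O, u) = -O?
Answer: -3706 + I*√1794/92 ≈ -3706.0 + 0.46039*I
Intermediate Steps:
v(Y) = 4*√Y
I(A) = -A/16 (I(A) = (-A/2)/8 = -A/16)
E = -78/23 (E = -4 + (22/11 - 32/23) = -4 + (22*(1/11) - 32*1/23) = -4 + (2 - 32/23) = -4 + 14/23 = -78/23 ≈ -3.3913)
N(K, F) = -√F/4
-3706 - N(-60, E) = -3706 - (-1)*√(-78/23)/4 = -3706 - (-1)*I*√1794/23/4 = -3706 - (-1)*I*√1794/92 = -3706 + I*√1794/92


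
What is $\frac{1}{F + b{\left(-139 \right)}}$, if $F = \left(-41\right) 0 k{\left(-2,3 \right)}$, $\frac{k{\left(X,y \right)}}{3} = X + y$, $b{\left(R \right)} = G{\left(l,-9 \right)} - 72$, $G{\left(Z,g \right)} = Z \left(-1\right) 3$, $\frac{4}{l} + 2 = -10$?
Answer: $- \frac{1}{71} \approx -0.014085$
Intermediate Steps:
$l = - \frac{1}{3}$ ($l = \frac{4}{-2 - 10} = \frac{4}{-12} = 4 \left(- \frac{1}{12}\right) = - \frac{1}{3} \approx -0.33333$)
$G{\left(Z,g \right)} = - 3 Z$ ($G{\left(Z,g \right)} = - Z 3 = - 3 Z$)
$b{\left(R \right)} = -71$ ($b{\left(R \right)} = \left(-3\right) \left(- \frac{1}{3}\right) - 72 = 1 - 72 = -71$)
$k{\left(X,y \right)} = 3 X + 3 y$ ($k{\left(X,y \right)} = 3 \left(X + y\right) = 3 X + 3 y$)
$F = 0$ ($F = \left(-41\right) 0 \left(3 \left(-2\right) + 3 \cdot 3\right) = 0 \left(-6 + 9\right) = 0 \cdot 3 = 0$)
$\frac{1}{F + b{\left(-139 \right)}} = \frac{1}{0 - 71} = \frac{1}{-71} = - \frac{1}{71}$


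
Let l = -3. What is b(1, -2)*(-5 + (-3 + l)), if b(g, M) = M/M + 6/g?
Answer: -77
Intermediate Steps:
b(g, M) = 1 + 6/g
b(1, -2)*(-5 + (-3 + l)) = ((6 + 1)/1)*(-5 + (-3 - 3)) = (1*7)*(-5 - 6) = 7*(-11) = -77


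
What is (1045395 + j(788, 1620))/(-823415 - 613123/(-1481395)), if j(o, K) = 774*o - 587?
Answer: -1225646967200/609901125401 ≈ -2.0096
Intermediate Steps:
j(o, K) = -587 + 774*o
(1045395 + j(788, 1620))/(-823415 - 613123/(-1481395)) = (1045395 + (-587 + 774*788))/(-823415 - 613123/(-1481395)) = (1045395 + (-587 + 609912))/(-823415 - 613123*(-1/1481395)) = (1045395 + 609325)/(-823415 + 613123/1481395) = 1654720/(-1219802250802/1481395) = 1654720*(-1481395/1219802250802) = -1225646967200/609901125401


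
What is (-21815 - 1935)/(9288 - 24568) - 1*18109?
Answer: -27668177/1528 ≈ -18107.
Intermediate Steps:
(-21815 - 1935)/(9288 - 24568) - 1*18109 = -23750/(-15280) - 18109 = -23750*(-1/15280) - 18109 = 2375/1528 - 18109 = -27668177/1528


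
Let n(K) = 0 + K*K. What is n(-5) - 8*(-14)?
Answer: 137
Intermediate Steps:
n(K) = K² (n(K) = 0 + K² = K²)
n(-5) - 8*(-14) = (-5)² - 8*(-14) = 25 + 112 = 137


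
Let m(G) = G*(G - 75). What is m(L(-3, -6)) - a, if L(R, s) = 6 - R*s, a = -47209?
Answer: 48253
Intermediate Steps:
L(R, s) = 6 - R*s
m(G) = G*(-75 + G)
m(L(-3, -6)) - a = (6 - 1*(-3)*(-6))*(-75 + (6 - 1*(-3)*(-6))) - 1*(-47209) = (6 - 18)*(-75 + (6 - 18)) + 47209 = -12*(-75 - 12) + 47209 = -12*(-87) + 47209 = 1044 + 47209 = 48253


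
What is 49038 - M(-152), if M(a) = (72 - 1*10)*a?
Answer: 58462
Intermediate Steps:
M(a) = 62*a (M(a) = (72 - 10)*a = 62*a)
49038 - M(-152) = 49038 - 62*(-152) = 49038 - 1*(-9424) = 49038 + 9424 = 58462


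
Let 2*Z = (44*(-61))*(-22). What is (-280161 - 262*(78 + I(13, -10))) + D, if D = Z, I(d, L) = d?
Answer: -274479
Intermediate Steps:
Z = 29524 (Z = ((44*(-61))*(-22))/2 = (-2684*(-22))/2 = (½)*59048 = 29524)
D = 29524
(-280161 - 262*(78 + I(13, -10))) + D = (-280161 - 262*(78 + 13)) + 29524 = (-280161 - 262*91) + 29524 = (-280161 - 23842) + 29524 = -304003 + 29524 = -274479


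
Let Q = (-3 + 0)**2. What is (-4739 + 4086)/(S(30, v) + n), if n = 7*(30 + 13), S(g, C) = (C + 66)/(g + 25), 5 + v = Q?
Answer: -7183/3325 ≈ -2.1603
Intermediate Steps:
Q = 9 (Q = (-3)**2 = 9)
v = 4 (v = -5 + 9 = 4)
S(g, C) = (66 + C)/(25 + g)
n = 301 (n = 7*43 = 301)
(-4739 + 4086)/(S(30, v) + n) = (-4739 + 4086)/((66 + 4)/(25 + 30) + 301) = -653/(70/55 + 301) = -653/((1/55)*70 + 301) = -653/(14/11 + 301) = -653/3325/11 = -653*11/3325 = -7183/3325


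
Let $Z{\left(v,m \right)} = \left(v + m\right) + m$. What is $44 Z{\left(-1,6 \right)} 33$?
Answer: $15972$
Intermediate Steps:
$Z{\left(v,m \right)} = v + 2 m$ ($Z{\left(v,m \right)} = \left(m + v\right) + m = v + 2 m$)
$44 Z{\left(-1,6 \right)} 33 = 44 \left(-1 + 2 \cdot 6\right) 33 = 44 \left(-1 + 12\right) 33 = 44 \cdot 11 \cdot 33 = 484 \cdot 33 = 15972$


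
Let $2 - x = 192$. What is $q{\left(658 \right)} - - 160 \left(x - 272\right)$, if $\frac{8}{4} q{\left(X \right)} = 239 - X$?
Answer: $- \frac{148259}{2} \approx -74130.0$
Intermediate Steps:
$x = -190$ ($x = 2 - 192 = -190$)
$q{\left(X \right)} = \frac{239}{2} - \frac{X}{2}$ ($q{\left(X \right)} = \frac{239 - X}{2} = \frac{239}{2} - \frac{X}{2}$)
$q{\left(658 \right)} - - 160 \left(x - 272\right) = \left(\frac{239}{2} - 329\right) - - 160 \left(-190 - 272\right) = \left(\frac{239}{2} - 329\right) - \left(-160\right) \left(-462\right) = - \frac{419}{2} - 73920 = - \frac{148259}{2}$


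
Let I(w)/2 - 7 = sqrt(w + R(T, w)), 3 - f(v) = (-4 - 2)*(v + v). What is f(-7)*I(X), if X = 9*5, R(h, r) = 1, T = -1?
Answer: -1134 - 162*sqrt(46) ≈ -2232.7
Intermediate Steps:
X = 45
f(v) = 3 + 12*v (f(v) = 3 - (-4 - 2)*(v + v) = 3 - (-6)*2*v = 3 - (-12)*v = 3 + 12*v)
I(w) = 14 + 2*sqrt(1 + w) (I(w) = 14 + 2*sqrt(w + 1) = 14 + 2*sqrt(1 + w))
f(-7)*I(X) = (3 + 12*(-7))*(14 + 2*sqrt(1 + 45)) = (3 - 84)*(14 + 2*sqrt(46)) = -81*(14 + 2*sqrt(46)) = -1134 - 162*sqrt(46)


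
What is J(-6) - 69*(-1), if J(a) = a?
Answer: 63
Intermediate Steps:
J(-6) - 69*(-1) = -6 - 69*(-1) = -6 + 69 = 63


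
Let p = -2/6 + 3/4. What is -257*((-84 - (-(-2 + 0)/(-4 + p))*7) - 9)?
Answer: 984567/43 ≈ 22897.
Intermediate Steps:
p = 5/12 (p = -2*⅙ + 3*(¼) = -⅓ + ¾ = 5/12 ≈ 0.41667)
-257*((-84 - (-(-2 + 0)/(-4 + p))*7) - 9) = -257*((-84 - (-(-2 + 0)/(-4 + 5/12))*7) - 9) = -257*((-84 - (-(-2)/(-43/12))*7) - 9) = -257*((-84 - (-(-2)*(-12)/43)*7) - 9) = -257*((-84 - (-1*24/43)*7) - 9) = -257*((-84 - (-24)*7/43) - 9) = -257*((-84 - 1*(-168/43)) - 9) = -257*((-84 + 168/43) - 9) = -257*(-3444/43 - 9) = -257*(-3831/43) = 984567/43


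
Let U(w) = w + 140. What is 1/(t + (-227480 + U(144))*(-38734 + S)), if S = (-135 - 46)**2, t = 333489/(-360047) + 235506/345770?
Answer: 62246725595/84471402803587484886 ≈ 7.3690e-10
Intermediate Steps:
U(w) = 140 + w
t = -15258631374/62246725595 (t = 333489*(-1/360047) + 235506*(1/345770) = -333489/360047 + 117753/172885 = -15258631374/62246725595 ≈ -0.24513)
S = 32761 (S = (-181)**2 = 32761)
1/(t + (-227480 + U(144))*(-38734 + S)) = 1/(-15258631374/62246725595 + (-227480 + (140 + 144))*(-38734 + 32761)) = 1/(-15258631374/62246725595 + (-227480 + 284)*(-5973)) = 1/(-15258631374/62246725595 - 227196*(-5973)) = 1/(-15258631374/62246725595 + 1357041708) = 1/(84471402803587484886/62246725595) = 62246725595/84471402803587484886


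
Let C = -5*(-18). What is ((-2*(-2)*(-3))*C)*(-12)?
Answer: 12960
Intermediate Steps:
C = 90
((-2*(-2)*(-3))*C)*(-12) = ((-2*(-2)*(-3))*90)*(-12) = ((4*(-3))*90)*(-12) = -12*90*(-12) = -1080*(-12) = 12960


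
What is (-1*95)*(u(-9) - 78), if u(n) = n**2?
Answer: -285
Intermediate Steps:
(-1*95)*(u(-9) - 78) = (-1*95)*((-9)**2 - 78) = -95*(81 - 78) = -95*3 = -285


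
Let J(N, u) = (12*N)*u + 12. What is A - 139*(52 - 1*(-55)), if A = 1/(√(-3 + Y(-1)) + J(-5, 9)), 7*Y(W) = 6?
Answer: -9674902605/650501 - I*√105/1951503 ≈ -14873.0 - 5.2508e-6*I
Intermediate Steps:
J(N, u) = 12 + 12*N*u (J(N, u) = 12*N*u + 12 = 12 + 12*N*u)
Y(W) = 6/7 (Y(W) = (⅐)*6 = 6/7)
A = 1/(-528 + I*√105/7) (A = 1/(√(-3 + 6/7) + (12 + 12*(-5)*9)) = 1/(√(-15/7) + (12 - 540)) = 1/(I*√105/7 - 528) = 1/(-528 + I*√105/7) ≈ -0.0018939 - 5.251e-6*I)
A - 139*(52 - 1*(-55)) = (-1232/650501 - I*√105/1951503) - 139*(52 - 1*(-55)) = (-1232/650501 - I*√105/1951503) - 139*(52 + 55) = (-1232/650501 - I*√105/1951503) - 139*107 = (-1232/650501 - I*√105/1951503) - 14873 = -9674902605/650501 - I*√105/1951503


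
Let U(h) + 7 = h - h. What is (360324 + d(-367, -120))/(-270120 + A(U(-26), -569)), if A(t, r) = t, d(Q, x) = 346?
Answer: -360670/270127 ≈ -1.3352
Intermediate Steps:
U(h) = -7 (U(h) = -7 + (h - h) = -7 + 0 = -7)
(360324 + d(-367, -120))/(-270120 + A(U(-26), -569)) = (360324 + 346)/(-270120 - 7) = 360670/(-270127) = 360670*(-1/270127) = -360670/270127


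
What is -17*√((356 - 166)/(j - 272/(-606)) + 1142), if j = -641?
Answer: -34*√10751924101802/194087 ≈ -574.42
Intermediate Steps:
-17*√((356 - 166)/(j - 272/(-606)) + 1142) = -17*√((356 - 166)/(-641 - 272/(-606)) + 1142) = -17*√(190/(-641 - 272*(-1/606)) + 1142) = -17*√(190/(-641 + 136/303) + 1142) = -17*√(190/(-194087/303) + 1142) = -17*√(190*(-303/194087) + 1142) = -17*√(-57570/194087 + 1142) = -34*√10751924101802/194087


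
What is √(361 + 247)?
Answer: 4*√38 ≈ 24.658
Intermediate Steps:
√(361 + 247) = √608 = 4*√38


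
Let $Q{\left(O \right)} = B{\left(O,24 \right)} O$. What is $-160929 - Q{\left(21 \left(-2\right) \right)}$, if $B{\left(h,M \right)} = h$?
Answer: $-162693$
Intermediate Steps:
$Q{\left(O \right)} = O^{2}$ ($Q{\left(O \right)} = O O = O^{2}$)
$-160929 - Q{\left(21 \left(-2\right) \right)} = -160929 - \left(21 \left(-2\right)\right)^{2} = -160929 - \left(-42\right)^{2} = -160929 - 1764 = -162693$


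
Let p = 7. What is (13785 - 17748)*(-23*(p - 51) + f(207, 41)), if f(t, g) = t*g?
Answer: -37644537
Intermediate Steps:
f(t, g) = g*t
(13785 - 17748)*(-23*(p - 51) + f(207, 41)) = (13785 - 17748)*(-23*(7 - 51) + 41*207) = -3963*(-23*(-44) + 8487) = -3963*(1012 + 8487) = -3963*9499 = -37644537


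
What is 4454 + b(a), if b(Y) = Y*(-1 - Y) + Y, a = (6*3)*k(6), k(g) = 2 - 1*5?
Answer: 1538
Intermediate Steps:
k(g) = -3 (k(g) = 2 - 5 = -3)
a = -54 (a = (6*3)*(-3) = 18*(-3) = -54)
b(Y) = Y + Y*(-1 - Y)
4454 + b(a) = 4454 - 1*(-54)² = 4454 - 1*2916 = 4454 - 2916 = 1538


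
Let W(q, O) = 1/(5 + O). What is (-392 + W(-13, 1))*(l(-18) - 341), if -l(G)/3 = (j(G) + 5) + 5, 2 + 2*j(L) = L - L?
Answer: 432584/3 ≈ 1.4419e+5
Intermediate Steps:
j(L) = -1 (j(L) = -1 + (L - L)/2 = -1 + (1/2)*0 = -1 + 0 = -1)
l(G) = -27 (l(G) = -3*((-1 + 5) + 5) = -3*(4 + 5) = -3*9 = -27)
(-392 + W(-13, 1))*(l(-18) - 341) = (-392 + 1/(5 + 1))*(-27 - 341) = (-392 + 1/6)*(-368) = -2351/6*(-368) = 432584/3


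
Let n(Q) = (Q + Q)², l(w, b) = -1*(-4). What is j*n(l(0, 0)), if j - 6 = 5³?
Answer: 8384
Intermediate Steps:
l(w, b) = 4
n(Q) = 4*Q² (n(Q) = (2*Q)² = 4*Q²)
j = 131 (j = 6 + 5³ = 6 + 125 = 131)
j*n(l(0, 0)) = 131*(4*4²) = 131*(4*16) = 131*64 = 8384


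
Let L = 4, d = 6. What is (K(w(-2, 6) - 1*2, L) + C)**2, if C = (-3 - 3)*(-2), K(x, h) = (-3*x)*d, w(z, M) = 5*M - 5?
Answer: 161604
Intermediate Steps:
w(z, M) = -5 + 5*M
K(x, h) = -18*x (K(x, h) = -3*x*6 = -18*x)
C = 12 (C = -6*(-2) = 12)
(K(w(-2, 6) - 1*2, L) + C)**2 = (-18*((-5 + 5*6) - 1*2) + 12)**2 = (-18*((-5 + 30) - 2) + 12)**2 = (-18*(25 - 2) + 12)**2 = (-18*23 + 12)**2 = (-414 + 12)**2 = (-402)**2 = 161604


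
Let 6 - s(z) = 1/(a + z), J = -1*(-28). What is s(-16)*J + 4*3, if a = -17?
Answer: 5968/33 ≈ 180.85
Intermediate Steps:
J = 28
s(z) = 6 - 1/(-17 + z)
s(-16)*J + 4*3 = ((-103 + 6*(-16))/(-17 - 16))*28 + 4*3 = ((-103 - 96)/(-33))*28 + 12 = -1/33*(-199)*28 + 12 = (199/33)*28 + 12 = 5572/33 + 12 = 5968/33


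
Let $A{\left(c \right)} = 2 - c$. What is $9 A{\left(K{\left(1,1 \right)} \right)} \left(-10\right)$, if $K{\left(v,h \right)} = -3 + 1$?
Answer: $-360$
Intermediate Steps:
$K{\left(v,h \right)} = -2$
$9 A{\left(K{\left(1,1 \right)} \right)} \left(-10\right) = 9 \left(2 - -2\right) \left(-10\right) = 9 \left(2 + 2\right) \left(-10\right) = 9 \cdot 4 \left(-10\right) = 36 \left(-10\right) = -360$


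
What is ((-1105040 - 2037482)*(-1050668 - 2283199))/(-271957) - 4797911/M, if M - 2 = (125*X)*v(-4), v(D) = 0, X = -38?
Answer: -22258326266975/543914 ≈ -4.0922e+7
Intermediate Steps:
M = 2 (M = 2 + (125*(-38))*0 = 2 - 4750*0 = 2 + 0 = 2)
((-1105040 - 2037482)*(-1050668 - 2283199))/(-271957) - 4797911/M = ((-1105040 - 2037482)*(-1050668 - 2283199))/(-271957) - 4797911/2 = -3142522*(-3333867)*(-1/271957) - 4797911*½ = 10476750392574*(-1/271957) - 4797911/2 = -10476750392574/271957 - 4797911/2 = -22258326266975/543914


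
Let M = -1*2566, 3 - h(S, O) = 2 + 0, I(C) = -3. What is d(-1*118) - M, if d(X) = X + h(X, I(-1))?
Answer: 2449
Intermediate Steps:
h(S, O) = 1 (h(S, O) = 3 - (2 + 0) = 3 - 1*2 = 3 - 2 = 1)
d(X) = 1 + X (d(X) = X + 1 = 1 + X)
M = -2566
d(-1*118) - M = (1 - 1*118) - 1*(-2566) = (1 - 118) + 2566 = -117 + 2566 = 2449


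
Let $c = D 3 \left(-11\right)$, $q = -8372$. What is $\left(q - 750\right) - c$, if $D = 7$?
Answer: $-8891$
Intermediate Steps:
$c = -231$ ($c = 7 \cdot 3 \left(-11\right) = 21 \left(-11\right) = -231$)
$\left(q - 750\right) - c = \left(-8372 - 750\right) - -231 = \left(-8372 - 750\right) + 231 = -9122 + 231 = -8891$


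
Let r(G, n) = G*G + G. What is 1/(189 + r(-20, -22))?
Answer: 1/569 ≈ 0.0017575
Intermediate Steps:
r(G, n) = G + G² (r(G, n) = G² + G = G + G²)
1/(189 + r(-20, -22)) = 1/(189 - 20*(1 - 20)) = 1/(189 - 20*(-19)) = 1/(189 + 380) = 1/569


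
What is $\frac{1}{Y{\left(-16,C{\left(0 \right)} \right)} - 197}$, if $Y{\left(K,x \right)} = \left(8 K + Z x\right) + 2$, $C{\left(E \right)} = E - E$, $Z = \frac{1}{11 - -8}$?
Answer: $- \frac{1}{323} \approx -0.003096$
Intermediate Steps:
$Z = \frac{1}{19}$ ($Z = \frac{1}{11 + 8} = \frac{1}{19} \approx 0.052632$)
$C{\left(E \right)} = 0$
$Y{\left(K,x \right)} = 2 + 8 K + \frac{x}{19}$ ($Y{\left(K,x \right)} = \left(8 K + \frac{x}{19}\right) + 2 = 2 + 8 K + \frac{x}{19}$)
$\frac{1}{Y{\left(-16,C{\left(0 \right)} \right)} - 197} = \frac{1}{\left(2 + 8 \left(-16\right) + \frac{1}{19} \cdot 0\right) - 197} = \frac{1}{\left(2 - 128 + 0\right) - 197} = \frac{1}{-126 - 197} = \frac{1}{-323} = - \frac{1}{323}$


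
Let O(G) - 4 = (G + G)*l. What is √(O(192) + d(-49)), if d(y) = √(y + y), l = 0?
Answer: √(4 + 7*I*√2) ≈ 2.709 + 1.8272*I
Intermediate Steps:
O(G) = 4 (O(G) = 4 + (G + G)*0 = 4 + (2*G)*0 = 4 + 0 = 4)
d(y) = √2*√y (d(y) = √(2*y) = √2*√y)
√(O(192) + d(-49)) = √(4 + √2*√(-49)) = √(4 + √2*(7*I)) = √(4 + 7*I*√2)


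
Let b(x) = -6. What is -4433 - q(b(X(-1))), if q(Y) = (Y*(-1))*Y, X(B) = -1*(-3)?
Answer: -4397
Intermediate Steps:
X(B) = 3
q(Y) = -Y² (q(Y) = (-Y)*Y = -Y²)
-4433 - q(b(X(-1))) = -4433 - (-1)*(-6)² = -4433 - (-1)*36 = -4433 - 1*(-36) = -4433 + 36 = -4397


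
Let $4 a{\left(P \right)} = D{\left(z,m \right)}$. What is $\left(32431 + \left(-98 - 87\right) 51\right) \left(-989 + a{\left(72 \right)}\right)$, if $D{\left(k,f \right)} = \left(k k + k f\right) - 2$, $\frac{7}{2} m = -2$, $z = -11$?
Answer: $- \frac{154159435}{7} \approx -2.2023 \cdot 10^{7}$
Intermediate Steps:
$m = - \frac{4}{7}$ ($m = \frac{2}{7} \left(-2\right) = - \frac{4}{7} \approx -0.57143$)
$D{\left(k,f \right)} = -2 + k^{2} + f k$ ($D{\left(k,f \right)} = \left(k^{2} + f k\right) - 2 = -2 + k^{2} + f k$)
$a{\left(P \right)} = \frac{877}{28}$ ($a{\left(P \right)} = \frac{-2 + \left(-11\right)^{2} - - \frac{44}{7}}{4} = \frac{-2 + 121 + \frac{44}{7}}{4} = \frac{1}{4} \cdot \frac{877}{7} = \frac{877}{28}$)
$\left(32431 + \left(-98 - 87\right) 51\right) \left(-989 + a{\left(72 \right)}\right) = \left(32431 + \left(-98 - 87\right) 51\right) \left(-989 + \frac{877}{28}\right) = \left(32431 - 9435\right) \left(- \frac{26815}{28}\right) = 22996 \left(- \frac{26815}{28}\right) = - \frac{154159435}{7}$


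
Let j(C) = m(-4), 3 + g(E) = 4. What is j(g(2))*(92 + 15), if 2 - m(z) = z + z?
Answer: 1070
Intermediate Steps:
m(z) = 2 - 2*z (m(z) = 2 - (z + z) = 2 - 2*z)
g(E) = 1 (g(E) = -3 + 4 = 1)
j(C) = 10 (j(C) = 2 - 2*(-4) = 2 + 8 = 10)
j(g(2))*(92 + 15) = 10*(92 + 15) = 10*107 = 1070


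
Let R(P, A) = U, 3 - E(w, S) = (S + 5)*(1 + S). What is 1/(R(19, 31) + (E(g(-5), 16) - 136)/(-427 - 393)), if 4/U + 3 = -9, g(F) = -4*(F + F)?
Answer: 246/65 ≈ 3.7846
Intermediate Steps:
g(F) = -8*F
U = -1/3 (U = 4/(-3 - 9) = 4/(-12) = 4*(-1/12) = -1/3 ≈ -0.33333)
E(w, S) = 3 - (1 + S)*(5 + S) (E(w, S) = 3 - (S + 5)*(1 + S) = 3 - (5 + S)*(1 + S) = 3 - (1 + S)*(5 + S))
R(P, A) = -1/3
1/(R(19, 31) + (E(g(-5), 16) - 136)/(-427 - 393)) = 1/(-1/3 + ((-2 - 1*16**2 - 6*16) - 136)/(-427 - 393)) = 1/(-1/3 + ((-2 - 1*256 - 96) - 136)/(-820)) = 1/(-1/3 + ((-2 - 256 - 96) - 136)*(-1/820)) = 1/(-1/3 + (-354 - 136)*(-1/820)) = 1/(-1/3 - 490*(-1/820)) = 1/(-1/3 + 49/82) = 1/(65/246) = 246/65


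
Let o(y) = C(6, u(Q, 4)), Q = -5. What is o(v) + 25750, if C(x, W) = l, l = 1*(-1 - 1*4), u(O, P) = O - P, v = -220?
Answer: 25745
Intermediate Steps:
l = -5 (l = 1*(-1 - 4) = 1*(-5) = -5)
C(x, W) = -5
o(y) = -5
o(v) + 25750 = -5 + 25750 = 25745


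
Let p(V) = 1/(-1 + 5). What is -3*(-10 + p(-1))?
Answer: 117/4 ≈ 29.250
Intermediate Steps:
p(V) = 1/4
-3*(-10 + p(-1)) = -3*(-10 + 1/4) = -3*(-39/4) = 117/4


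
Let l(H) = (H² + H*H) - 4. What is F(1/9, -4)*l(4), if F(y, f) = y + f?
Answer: -980/9 ≈ -108.89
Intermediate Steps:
l(H) = -4 + 2*H² (l(H) = (H² + H²) - 4 = 2*H² - 4 = -4 + 2*H²)
F(y, f) = f + y
F(1/9, -4)*l(4) = (-4 + 1/9)*(-4 + 2*4²) = (-4 + ⅑)*(-4 + 2*16) = -35*(-4 + 32)/9 = -35/9*28 = -980/9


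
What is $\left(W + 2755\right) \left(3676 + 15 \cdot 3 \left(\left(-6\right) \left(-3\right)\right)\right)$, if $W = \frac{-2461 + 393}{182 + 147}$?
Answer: $\frac{86315126}{7} \approx 1.2331 \cdot 10^{7}$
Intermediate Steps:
$W = - \frac{44}{7}$ ($W = - \frac{2068}{329} = \left(-2068\right) \frac{1}{329} = - \frac{44}{7} \approx -6.2857$)
$\left(W + 2755\right) \left(3676 + 15 \cdot 3 \left(\left(-6\right) \left(-3\right)\right)\right) = \left(- \frac{44}{7} + 2755\right) \left(3676 + 15 \cdot 3 \left(\left(-6\right) \left(-3\right)\right)\right) = \frac{19241 \left(3676 + 45 \cdot 18\right)}{7} = \frac{19241 \left(3676 + 810\right)}{7} = \frac{19241}{7} \cdot 4486 = \frac{86315126}{7}$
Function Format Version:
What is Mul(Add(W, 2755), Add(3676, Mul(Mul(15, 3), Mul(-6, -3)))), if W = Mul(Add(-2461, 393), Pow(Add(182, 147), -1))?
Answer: Rational(86315126, 7) ≈ 1.2331e+7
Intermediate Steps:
W = Rational(-44, 7) (W = Mul(-2068, Pow(329, -1)) = Mul(-2068, Rational(1, 329)) = Rational(-44, 7) ≈ -6.2857)
Mul(Add(W, 2755), Add(3676, Mul(Mul(15, 3), Mul(-6, -3)))) = Mul(Add(Rational(-44, 7), 2755), Add(3676, Mul(Mul(15, 3), Mul(-6, -3)))) = Mul(Rational(19241, 7), Add(3676, Mul(45, 18))) = Mul(Rational(19241, 7), Add(3676, 810)) = Mul(Rational(19241, 7), 4486) = Rational(86315126, 7)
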